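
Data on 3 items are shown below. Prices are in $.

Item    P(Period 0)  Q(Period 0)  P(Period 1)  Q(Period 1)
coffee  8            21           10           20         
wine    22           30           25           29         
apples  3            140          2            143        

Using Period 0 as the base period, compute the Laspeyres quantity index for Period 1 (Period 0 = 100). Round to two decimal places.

98.32

Laspeyres quantity index uses base-period prices as weights.
ΣP(Period 0)·Q(Period 1) = 8×20 + 22×29 + 3×143 = 160 + 638 + 429 = 1227
ΣP(Period 0)·Q(Period 0) = 8×21 + 22×30 + 3×140 = 168 + 660 + 420 = 1248
Index = 1227 / 1248 × 100 = 98.3173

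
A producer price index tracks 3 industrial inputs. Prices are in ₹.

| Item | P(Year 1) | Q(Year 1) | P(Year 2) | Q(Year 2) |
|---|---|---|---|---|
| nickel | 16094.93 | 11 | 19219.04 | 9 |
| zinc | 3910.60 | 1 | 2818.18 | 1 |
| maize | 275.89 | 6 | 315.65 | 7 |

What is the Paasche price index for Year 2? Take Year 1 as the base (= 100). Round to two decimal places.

118.12

Paasche price index uses current-period quantities as weights.
ΣP(Year 2)·Q(Year 2) = 19219.04×9 + 2818.18×1 + 315.65×7 = 172971.36 + 2818.18 + 2209.55 = 177999.09
ΣP(Year 1)·Q(Year 2) = 16094.93×9 + 3910.60×1 + 275.89×7 = 144854.37 + 3910.6 + 1931.23 = 150696.2
Index = 177999.09 / 150696.2 × 100 = 118.1178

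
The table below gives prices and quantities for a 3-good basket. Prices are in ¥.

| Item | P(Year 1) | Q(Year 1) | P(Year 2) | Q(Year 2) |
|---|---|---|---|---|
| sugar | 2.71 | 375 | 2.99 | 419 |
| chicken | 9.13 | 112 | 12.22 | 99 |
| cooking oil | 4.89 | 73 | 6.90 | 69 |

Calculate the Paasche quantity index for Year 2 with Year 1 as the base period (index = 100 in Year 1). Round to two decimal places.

Paasche quantity index uses current-period prices as weights.
ΣP(Year 2)·Q(Year 2) = 2.99×419 + 12.22×99 + 6.90×69 = 1252.81 + 1209.78 + 476.1 = 2938.69
ΣP(Year 2)·Q(Year 1) = 2.99×375 + 12.22×112 + 6.90×73 = 1121.25 + 1368.64 + 503.7 = 2993.59
Index = 2938.69 / 2993.59 × 100 = 98.1661

98.17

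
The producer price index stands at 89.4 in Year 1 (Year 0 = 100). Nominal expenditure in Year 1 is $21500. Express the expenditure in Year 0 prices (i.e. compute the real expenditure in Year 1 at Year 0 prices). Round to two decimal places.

Real = Nominal ÷ (Index/100) = 21500 ÷ (89.4/100)
     = 21500 ÷ 0.894 = 24049.2170

24049.22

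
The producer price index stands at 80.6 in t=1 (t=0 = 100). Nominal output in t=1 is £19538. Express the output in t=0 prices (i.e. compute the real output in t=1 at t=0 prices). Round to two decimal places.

24240.69

Real = Nominal ÷ (Index/100) = 19538 ÷ (80.6/100)
     = 19538 ÷ 0.806 = 24240.6948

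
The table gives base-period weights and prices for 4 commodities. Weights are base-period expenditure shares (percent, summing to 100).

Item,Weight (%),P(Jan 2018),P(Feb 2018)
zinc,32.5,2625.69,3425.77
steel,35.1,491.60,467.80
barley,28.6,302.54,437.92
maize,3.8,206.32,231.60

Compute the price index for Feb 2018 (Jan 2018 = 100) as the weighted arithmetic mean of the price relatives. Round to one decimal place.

121.5

zinc: 32.5 × (3425.77/2625.69) = 32.5 × 1.304712 = 42.4031
steel: 35.1 × (467.80/491.60) = 35.1 × 0.951587 = 33.4007
barley: 28.6 × (437.92/302.54) = 28.6 × 1.447478 = 41.3979
maize: 3.8 × (231.60/206.32) = 3.8 × 1.122528 = 4.2656
Index = Σ wᵢ·(p₁ᵢ/p₀ᵢ) = 42.4031 + 33.4007 + 41.3979 + 4.2656 = 121.4673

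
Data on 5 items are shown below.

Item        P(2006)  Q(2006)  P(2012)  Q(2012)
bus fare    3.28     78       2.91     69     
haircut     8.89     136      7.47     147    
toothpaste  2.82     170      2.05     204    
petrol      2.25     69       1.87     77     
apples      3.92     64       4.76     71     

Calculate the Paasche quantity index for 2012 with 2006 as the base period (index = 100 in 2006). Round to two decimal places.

Paasche quantity index uses current-period prices as weights.
ΣP(2012)·Q(2012) = 2.91×69 + 7.47×147 + 2.05×204 + 1.87×77 + 4.76×71 = 200.79 + 1098.09 + 418.2 + 143.99 + 337.96 = 2199.03
ΣP(2012)·Q(2006) = 2.91×78 + 7.47×136 + 2.05×170 + 1.87×69 + 4.76×64 = 226.98 + 1015.92 + 348.5 + 129.03 + 304.64 = 2025.07
Index = 2199.03 / 2025.07 × 100 = 108.5903

108.59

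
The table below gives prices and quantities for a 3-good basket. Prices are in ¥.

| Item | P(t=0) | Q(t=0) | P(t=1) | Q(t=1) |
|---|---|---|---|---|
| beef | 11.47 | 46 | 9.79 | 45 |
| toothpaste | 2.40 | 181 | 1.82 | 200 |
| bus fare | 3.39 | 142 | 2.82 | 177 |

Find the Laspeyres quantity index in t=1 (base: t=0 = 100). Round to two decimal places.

Laspeyres quantity index uses base-period prices as weights.
ΣP(t=0)·Q(t=1) = 11.47×45 + 2.40×200 + 3.39×177 = 516.15 + 480 + 600.03 = 1596.18
ΣP(t=0)·Q(t=0) = 11.47×46 + 2.40×181 + 3.39×142 = 527.62 + 434.4 + 481.38 = 1443.4
Index = 1596.18 / 1443.4 × 100 = 110.5847

110.58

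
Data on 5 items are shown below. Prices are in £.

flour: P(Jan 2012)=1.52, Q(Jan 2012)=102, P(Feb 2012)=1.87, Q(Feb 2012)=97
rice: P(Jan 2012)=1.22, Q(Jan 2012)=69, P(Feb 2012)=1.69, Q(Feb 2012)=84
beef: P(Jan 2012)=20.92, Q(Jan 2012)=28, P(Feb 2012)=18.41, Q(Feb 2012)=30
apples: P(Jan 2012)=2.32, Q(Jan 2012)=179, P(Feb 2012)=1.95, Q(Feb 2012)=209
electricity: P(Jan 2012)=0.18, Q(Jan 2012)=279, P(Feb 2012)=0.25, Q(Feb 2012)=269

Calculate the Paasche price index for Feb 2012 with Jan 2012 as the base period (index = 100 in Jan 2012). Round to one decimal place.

95.7

Paasche price index uses current-period quantities as weights.
ΣP(Feb 2012)·Q(Feb 2012) = 1.87×97 + 1.69×84 + 18.41×30 + 1.95×209 + 0.25×269 = 181.39 + 141.96 + 552.3 + 407.55 + 67.25 = 1350.45
ΣP(Jan 2012)·Q(Feb 2012) = 1.52×97 + 1.22×84 + 20.92×30 + 2.32×209 + 0.18×269 = 147.44 + 102.48 + 627.6 + 484.88 + 48.42 = 1410.82
Index = 1350.45 / 1410.82 × 100 = 95.7209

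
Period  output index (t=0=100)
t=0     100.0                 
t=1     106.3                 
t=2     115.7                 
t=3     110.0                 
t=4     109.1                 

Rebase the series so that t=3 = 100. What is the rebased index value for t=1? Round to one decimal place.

Rebased(t=1) = 106.3 / 110.0 × 100 = 96.6364

96.6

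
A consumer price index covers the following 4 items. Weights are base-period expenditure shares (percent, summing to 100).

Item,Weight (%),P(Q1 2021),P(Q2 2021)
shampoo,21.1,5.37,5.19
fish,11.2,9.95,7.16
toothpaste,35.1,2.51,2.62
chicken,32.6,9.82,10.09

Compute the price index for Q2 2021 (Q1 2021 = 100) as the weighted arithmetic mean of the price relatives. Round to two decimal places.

98.59

shampoo: 21.1 × (5.19/5.37) = 21.1 × 0.966480 = 20.3927
fish: 11.2 × (7.16/9.95) = 11.2 × 0.719598 = 8.0595
toothpaste: 35.1 × (2.62/2.51) = 35.1 × 1.043825 = 36.6382
chicken: 32.6 × (10.09/9.82) = 32.6 × 1.027495 = 33.4963
Index = Σ wᵢ·(p₁ᵢ/p₀ᵢ) = 20.3927 + 8.0595 + 36.6382 + 33.4963 = 98.5868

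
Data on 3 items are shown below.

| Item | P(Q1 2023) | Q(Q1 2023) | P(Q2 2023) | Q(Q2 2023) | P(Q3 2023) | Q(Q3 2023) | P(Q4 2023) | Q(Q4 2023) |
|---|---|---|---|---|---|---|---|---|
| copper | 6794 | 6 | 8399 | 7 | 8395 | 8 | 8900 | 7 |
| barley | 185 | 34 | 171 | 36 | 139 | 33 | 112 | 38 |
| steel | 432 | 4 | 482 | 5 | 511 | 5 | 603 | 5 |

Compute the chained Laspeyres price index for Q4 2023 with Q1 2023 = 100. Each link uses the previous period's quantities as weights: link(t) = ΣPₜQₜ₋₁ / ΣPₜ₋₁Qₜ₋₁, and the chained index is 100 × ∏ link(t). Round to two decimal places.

Link Q1 2023→Q2 2023:
ΣP(Q2 2023)Q(Q1 2023) = 8399×6 + 171×34 + 482×4 = 50394 + 5814 + 1928 = 58136
ΣP(Q1 2023)Q(Q1 2023) = 6794×6 + 185×34 + 432×4 = 40764 + 6290 + 1728 = 48782
link = 58136/48782 = 1.191751
Link Q2 2023→Q3 2023:
ΣP(Q3 2023)Q(Q2 2023) = 8395×7 + 139×36 + 511×5 = 58765 + 5004 + 2555 = 66324
ΣP(Q2 2023)Q(Q2 2023) = 8399×7 + 171×36 + 482×5 = 58793 + 6156 + 2410 = 67359
link = 66324/67359 = 0.984635
Link Q3 2023→Q4 2023:
ΣP(Q4 2023)Q(Q3 2023) = 8900×8 + 112×33 + 603×5 = 71200 + 3696 + 3015 = 77911
ΣP(Q3 2023)Q(Q3 2023) = 8395×8 + 139×33 + 511×5 = 67160 + 4587 + 2555 = 74302
link = 77911/74302 = 1.048572
Chained index = 100 × 1.191751 × 0.984635 × 1.048572 = 123.0436

123.04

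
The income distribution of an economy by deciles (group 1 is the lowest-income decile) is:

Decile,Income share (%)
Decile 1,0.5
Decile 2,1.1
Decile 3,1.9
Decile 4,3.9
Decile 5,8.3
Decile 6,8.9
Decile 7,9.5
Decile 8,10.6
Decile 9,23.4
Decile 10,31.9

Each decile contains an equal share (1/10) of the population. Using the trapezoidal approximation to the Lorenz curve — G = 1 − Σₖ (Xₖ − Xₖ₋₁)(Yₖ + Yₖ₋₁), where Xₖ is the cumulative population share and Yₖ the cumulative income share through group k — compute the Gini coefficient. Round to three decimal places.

Cumulative income shares Yₖ: 0.0050, 0.0160, 0.0350, 0.0740, 0.1570, 0.2460, 0.3410, 0.4470, 0.6810, 1.0000
Σ (Xₖ−Xₖ₋₁)(Yₖ+Yₖ₋₁) = (1/10)(0.0050+0.0000) + (1/10)(0.0160+0.0050) + (1/10)(0.0350+0.0160) + (1/10)(0.0740+0.0350) + (1/10)(0.1570+0.0740) + (1/10)(0.2460+0.1570) + (1/10)(0.3410+0.2460) + (1/10)(0.4470+0.3410) + (1/10)(0.6810+0.4470) + (1/10)(1.0000+0.6810)
  = 0.0005 + 0.0021 + 0.0051 + 0.0109 + 0.0231 + 0.0403 + 0.0587 + 0.0788 + 0.1128 + 0.1681 = 0.5004
G = 1 − 0.5004 = 0.4996

0.500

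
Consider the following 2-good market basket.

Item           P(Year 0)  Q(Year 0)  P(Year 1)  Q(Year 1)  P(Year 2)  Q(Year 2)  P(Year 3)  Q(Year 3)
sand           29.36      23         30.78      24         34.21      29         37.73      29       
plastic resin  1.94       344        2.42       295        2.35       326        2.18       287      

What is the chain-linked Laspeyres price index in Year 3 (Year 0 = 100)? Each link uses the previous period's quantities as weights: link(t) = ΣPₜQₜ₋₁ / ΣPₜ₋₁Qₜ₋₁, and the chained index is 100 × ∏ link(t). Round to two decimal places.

Link Year 0→Year 1:
ΣP(Year 1)Q(Year 0) = 30.78×23 + 2.42×344 = 707.94 + 832.48 = 1540.42
ΣP(Year 0)Q(Year 0) = 29.36×23 + 1.94×344 = 675.28 + 667.36 = 1342.64
link = 1540.42/1342.64 = 1.147307
Link Year 1→Year 2:
ΣP(Year 2)Q(Year 1) = 34.21×24 + 2.35×295 = 821.04 + 693.25 = 1514.29
ΣP(Year 1)Q(Year 1) = 30.78×24 + 2.42×295 = 738.72 + 713.9 = 1452.62
link = 1514.29/1452.62 = 1.042454
Link Year 2→Year 3:
ΣP(Year 3)Q(Year 2) = 37.73×29 + 2.18×326 = 1094.17 + 710.68 = 1804.85
ΣP(Year 2)Q(Year 2) = 34.21×29 + 2.35×326 = 992.09 + 766.1 = 1758.19
link = 1804.85/1758.19 = 1.026539
Chained index = 100 × 1.147307 × 1.042454 × 1.026539 = 122.7756

122.78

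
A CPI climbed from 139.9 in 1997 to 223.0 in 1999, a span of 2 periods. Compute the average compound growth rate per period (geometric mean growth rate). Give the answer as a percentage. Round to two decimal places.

Growth factor = (223.0/139.9)^(1/2) = (1.593996)^(1/2) = 1.262535
Growth rate = 1.262535 − 1 = 0.262535 = 26.2535%

26.25%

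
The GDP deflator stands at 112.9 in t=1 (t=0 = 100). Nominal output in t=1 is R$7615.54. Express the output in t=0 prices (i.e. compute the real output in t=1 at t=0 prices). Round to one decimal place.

Real = Nominal ÷ (Index/100) = 7615.54 ÷ (112.9/100)
     = 7615.54 ÷ 1.129 = 6745.3853

6745.4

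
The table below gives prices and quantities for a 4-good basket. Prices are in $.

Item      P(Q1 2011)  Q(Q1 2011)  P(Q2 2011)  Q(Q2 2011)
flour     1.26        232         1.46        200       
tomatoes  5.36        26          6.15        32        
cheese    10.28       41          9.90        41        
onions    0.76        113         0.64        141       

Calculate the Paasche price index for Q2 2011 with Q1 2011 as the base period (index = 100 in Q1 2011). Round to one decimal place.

Paasche price index uses current-period quantities as weights.
ΣP(Q2 2011)·Q(Q2 2011) = 1.46×200 + 6.15×32 + 9.90×41 + 0.64×141 = 292 + 196.8 + 405.9 + 90.24 = 984.94
ΣP(Q1 2011)·Q(Q2 2011) = 1.26×200 + 5.36×32 + 10.28×41 + 0.76×141 = 252 + 171.52 + 421.48 + 107.16 = 952.16
Index = 984.94 / 952.16 × 100 = 103.4427

103.4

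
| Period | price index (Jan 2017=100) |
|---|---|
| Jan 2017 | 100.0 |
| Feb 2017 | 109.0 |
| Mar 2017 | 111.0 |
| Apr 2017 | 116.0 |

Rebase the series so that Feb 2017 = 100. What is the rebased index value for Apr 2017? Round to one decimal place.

Rebased(Apr 2017) = 116.0 / 109.0 × 100 = 106.4220

106.4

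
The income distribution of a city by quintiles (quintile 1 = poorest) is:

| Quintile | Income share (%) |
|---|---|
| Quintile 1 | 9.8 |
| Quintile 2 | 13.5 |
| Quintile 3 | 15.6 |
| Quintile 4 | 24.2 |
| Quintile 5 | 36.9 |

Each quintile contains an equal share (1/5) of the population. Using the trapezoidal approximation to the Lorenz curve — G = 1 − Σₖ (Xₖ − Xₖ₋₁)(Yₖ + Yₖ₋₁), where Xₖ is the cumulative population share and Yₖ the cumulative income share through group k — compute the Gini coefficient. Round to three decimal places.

0.260

Cumulative income shares Yₖ: 0.0980, 0.2330, 0.3890, 0.6310, 1.0000
Σ (Xₖ−Xₖ₋₁)(Yₖ+Yₖ₋₁) = (1/5)(0.0980+0.0000) + (1/5)(0.2330+0.0980) + (1/5)(0.3890+0.2330) + (1/5)(0.6310+0.3890) + (1/5)(1.0000+0.6310)
  = 0.0196 + 0.0662 + 0.1244 + 0.2040 + 0.3262 = 0.7404
G = 1 − 0.7404 = 0.2596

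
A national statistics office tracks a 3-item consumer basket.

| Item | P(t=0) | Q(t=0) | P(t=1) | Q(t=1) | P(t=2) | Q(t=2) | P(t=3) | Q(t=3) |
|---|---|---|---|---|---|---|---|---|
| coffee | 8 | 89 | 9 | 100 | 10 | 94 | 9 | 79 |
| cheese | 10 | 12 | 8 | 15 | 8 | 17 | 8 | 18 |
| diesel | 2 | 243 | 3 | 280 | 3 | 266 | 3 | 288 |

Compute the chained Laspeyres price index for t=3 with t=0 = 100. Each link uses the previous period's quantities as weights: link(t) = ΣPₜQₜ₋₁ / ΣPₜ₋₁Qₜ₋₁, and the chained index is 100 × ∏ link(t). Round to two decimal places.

123.48

Link t=0→t=1:
ΣP(t=1)Q(t=0) = 9×89 + 8×12 + 3×243 = 801 + 96 + 729 = 1626
ΣP(t=0)Q(t=0) = 8×89 + 10×12 + 2×243 = 712 + 120 + 486 = 1318
link = 1626/1318 = 1.233687
Link t=1→t=2:
ΣP(t=2)Q(t=1) = 10×100 + 8×15 + 3×280 = 1000 + 120 + 840 = 1960
ΣP(t=1)Q(t=1) = 9×100 + 8×15 + 3×280 = 900 + 120 + 840 = 1860
link = 1960/1860 = 1.053763
Link t=2→t=3:
ΣP(t=3)Q(t=2) = 9×94 + 8×17 + 3×266 = 846 + 136 + 798 = 1780
ΣP(t=2)Q(t=2) = 10×94 + 8×17 + 3×266 = 940 + 136 + 798 = 1874
link = 1780/1874 = 0.949840
Chained index = 100 × 1.233687 × 1.053763 × 0.949840 = 123.4806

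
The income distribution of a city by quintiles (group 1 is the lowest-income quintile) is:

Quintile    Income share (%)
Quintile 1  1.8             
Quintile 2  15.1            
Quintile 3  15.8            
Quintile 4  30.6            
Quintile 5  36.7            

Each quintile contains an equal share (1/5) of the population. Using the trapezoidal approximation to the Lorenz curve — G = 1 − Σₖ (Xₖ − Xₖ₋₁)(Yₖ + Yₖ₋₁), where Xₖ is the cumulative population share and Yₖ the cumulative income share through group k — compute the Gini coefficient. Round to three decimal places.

Cumulative income shares Yₖ: 0.0180, 0.1690, 0.3270, 0.6330, 1.0000
Σ (Xₖ−Xₖ₋₁)(Yₖ+Yₖ₋₁) = (1/5)(0.0180+0.0000) + (1/5)(0.1690+0.0180) + (1/5)(0.3270+0.1690) + (1/5)(0.6330+0.3270) + (1/5)(1.0000+0.6330)
  = 0.0036 + 0.0374 + 0.0992 + 0.1920 + 0.3266 = 0.6588
G = 1 − 0.6588 = 0.3412

0.341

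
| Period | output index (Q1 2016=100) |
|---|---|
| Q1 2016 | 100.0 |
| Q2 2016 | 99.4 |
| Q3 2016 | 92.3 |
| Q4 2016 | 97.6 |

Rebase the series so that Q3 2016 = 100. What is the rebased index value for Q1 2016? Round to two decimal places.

108.34

Rebased(Q1 2016) = 100.0 / 92.3 × 100 = 108.3424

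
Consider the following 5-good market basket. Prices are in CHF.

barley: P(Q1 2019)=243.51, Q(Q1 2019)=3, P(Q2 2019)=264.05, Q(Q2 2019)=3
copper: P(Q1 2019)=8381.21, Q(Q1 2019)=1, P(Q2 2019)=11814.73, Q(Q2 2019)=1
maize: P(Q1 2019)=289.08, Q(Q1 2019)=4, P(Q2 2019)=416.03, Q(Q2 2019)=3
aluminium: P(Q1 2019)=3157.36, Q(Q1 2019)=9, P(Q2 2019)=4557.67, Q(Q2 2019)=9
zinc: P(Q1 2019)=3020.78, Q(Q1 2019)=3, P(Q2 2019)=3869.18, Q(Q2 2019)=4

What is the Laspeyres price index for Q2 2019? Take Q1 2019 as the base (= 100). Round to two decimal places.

140.11

Laspeyres price index uses base-period quantities as weights.
ΣP(Q2 2019)·Q(Q1 2019) = 264.05×3 + 11814.73×1 + 416.03×4 + 4557.67×9 + 3869.18×3 = 792.15 + 11814.73 + 1664.12 + 41019.03 + 11607.54 = 66897.57
ΣP(Q1 2019)·Q(Q1 2019) = 243.51×3 + 8381.21×1 + 289.08×4 + 3157.36×9 + 3020.78×3 = 730.53 + 8381.21 + 1156.32 + 28416.24 + 9062.34 = 47746.64
Index = 66897.57 / 47746.64 × 100 = 140.1095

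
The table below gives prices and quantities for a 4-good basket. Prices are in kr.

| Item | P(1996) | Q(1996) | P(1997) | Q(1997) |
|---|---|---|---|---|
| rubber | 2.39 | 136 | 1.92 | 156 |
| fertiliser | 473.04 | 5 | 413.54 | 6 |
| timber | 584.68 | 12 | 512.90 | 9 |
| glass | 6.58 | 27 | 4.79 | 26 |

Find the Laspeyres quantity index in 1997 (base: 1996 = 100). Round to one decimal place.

Laspeyres quantity index uses base-period prices as weights.
ΣP(1996)·Q(1997) = 2.39×156 + 473.04×6 + 584.68×9 + 6.58×26 = 372.84 + 2838.24 + 5262.12 + 171.08 = 8644.28
ΣP(1996)·Q(1996) = 2.39×136 + 473.04×5 + 584.68×12 + 6.58×27 = 325.04 + 2365.2 + 7016.16 + 177.66 = 9884.06
Index = 8644.28 / 9884.06 × 100 = 87.4568

87.5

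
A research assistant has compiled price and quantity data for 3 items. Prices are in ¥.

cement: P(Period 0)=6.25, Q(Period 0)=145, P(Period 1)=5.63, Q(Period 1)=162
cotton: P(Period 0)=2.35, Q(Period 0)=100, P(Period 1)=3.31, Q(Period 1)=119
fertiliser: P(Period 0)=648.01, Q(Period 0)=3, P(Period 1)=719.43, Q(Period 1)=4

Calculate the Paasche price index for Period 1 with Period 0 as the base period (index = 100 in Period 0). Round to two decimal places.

Paasche price index uses current-period quantities as weights.
ΣP(Period 1)·Q(Period 1) = 5.63×162 + 3.31×119 + 719.43×4 = 912.06 + 393.89 + 2877.72 = 4183.67
ΣP(Period 0)·Q(Period 1) = 6.25×162 + 2.35×119 + 648.01×4 = 1012.5 + 279.65 + 2592.04 = 3884.19
Index = 4183.67 / 3884.19 × 100 = 107.7102

107.71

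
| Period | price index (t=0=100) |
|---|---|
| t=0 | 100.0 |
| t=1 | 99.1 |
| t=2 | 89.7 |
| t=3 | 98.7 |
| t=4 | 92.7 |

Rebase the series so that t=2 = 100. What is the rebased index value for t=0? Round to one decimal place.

Rebased(t=0) = 100.0 / 89.7 × 100 = 111.4827

111.5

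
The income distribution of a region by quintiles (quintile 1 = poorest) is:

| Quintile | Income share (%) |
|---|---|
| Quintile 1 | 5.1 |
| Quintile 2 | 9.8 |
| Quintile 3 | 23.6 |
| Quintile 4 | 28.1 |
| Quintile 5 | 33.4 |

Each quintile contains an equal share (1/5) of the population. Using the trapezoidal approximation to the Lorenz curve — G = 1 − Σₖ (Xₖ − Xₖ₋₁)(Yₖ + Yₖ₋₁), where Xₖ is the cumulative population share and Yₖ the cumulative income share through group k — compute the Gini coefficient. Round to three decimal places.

0.300

Cumulative income shares Yₖ: 0.0510, 0.1490, 0.3850, 0.6660, 1.0000
Σ (Xₖ−Xₖ₋₁)(Yₖ+Yₖ₋₁) = (1/5)(0.0510+0.0000) + (1/5)(0.1490+0.0510) + (1/5)(0.3850+0.1490) + (1/5)(0.6660+0.3850) + (1/5)(1.0000+0.6660)
  = 0.0102 + 0.0400 + 0.1068 + 0.2102 + 0.3332 = 0.7004
G = 1 − 0.7004 = 0.2996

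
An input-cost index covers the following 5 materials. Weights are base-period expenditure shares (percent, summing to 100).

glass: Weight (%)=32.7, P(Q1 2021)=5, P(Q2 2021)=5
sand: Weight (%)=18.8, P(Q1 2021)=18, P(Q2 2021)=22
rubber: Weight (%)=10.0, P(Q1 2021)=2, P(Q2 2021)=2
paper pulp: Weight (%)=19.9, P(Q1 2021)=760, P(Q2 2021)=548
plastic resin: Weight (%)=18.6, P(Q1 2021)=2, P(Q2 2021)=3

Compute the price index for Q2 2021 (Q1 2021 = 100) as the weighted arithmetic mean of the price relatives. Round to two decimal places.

107.93

glass: 32.7 × (5/5) = 32.7 × 1.000000 = 32.7000
sand: 18.8 × (22/18) = 18.8 × 1.222222 = 22.9778
rubber: 10.0 × (2/2) = 10.0 × 1.000000 = 10.0000
paper pulp: 19.9 × (548/760) = 19.9 × 0.721053 = 14.3489
plastic resin: 18.6 × (3/2) = 18.6 × 1.500000 = 27.9000
Index = Σ wᵢ·(p₁ᵢ/p₀ᵢ) = 32.7000 + 22.9778 + 10.0000 + 14.3489 + 27.9000 = 107.9267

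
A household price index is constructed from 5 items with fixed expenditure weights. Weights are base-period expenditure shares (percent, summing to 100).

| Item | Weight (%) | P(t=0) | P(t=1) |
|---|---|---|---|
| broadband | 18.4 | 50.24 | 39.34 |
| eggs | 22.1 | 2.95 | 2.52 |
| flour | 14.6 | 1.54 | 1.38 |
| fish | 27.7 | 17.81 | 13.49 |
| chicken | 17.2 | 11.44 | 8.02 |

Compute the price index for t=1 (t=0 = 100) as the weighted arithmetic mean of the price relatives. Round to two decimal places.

79.41

broadband: 18.4 × (39.34/50.24) = 18.4 × 0.783041 = 14.4080
eggs: 22.1 × (2.52/2.95) = 22.1 × 0.854237 = 18.8786
flour: 14.6 × (1.38/1.54) = 14.6 × 0.896104 = 13.0831
fish: 27.7 × (13.49/17.81) = 27.7 × 0.757440 = 20.9811
chicken: 17.2 × (8.02/11.44) = 17.2 × 0.701049 = 12.0580
Index = Σ wᵢ·(p₁ᵢ/p₀ᵢ) = 14.4080 + 18.8786 + 13.0831 + 20.9811 + 12.0580 = 79.4088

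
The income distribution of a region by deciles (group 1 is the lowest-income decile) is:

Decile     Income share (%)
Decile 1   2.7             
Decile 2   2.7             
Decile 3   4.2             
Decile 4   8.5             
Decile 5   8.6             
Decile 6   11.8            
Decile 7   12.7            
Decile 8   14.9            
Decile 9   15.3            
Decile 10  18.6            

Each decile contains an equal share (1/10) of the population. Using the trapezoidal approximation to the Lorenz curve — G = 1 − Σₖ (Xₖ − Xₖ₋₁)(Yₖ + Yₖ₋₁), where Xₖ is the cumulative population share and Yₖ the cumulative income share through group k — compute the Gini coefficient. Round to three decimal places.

Cumulative income shares Yₖ: 0.0270, 0.0540, 0.0960, 0.1810, 0.2670, 0.3850, 0.5120, 0.6610, 0.8140, 1.0000
Σ (Xₖ−Xₖ₋₁)(Yₖ+Yₖ₋₁) = (1/10)(0.0270+0.0000) + (1/10)(0.0540+0.0270) + (1/10)(0.0960+0.0540) + (1/10)(0.1810+0.0960) + (1/10)(0.2670+0.1810) + (1/10)(0.3850+0.2670) + (1/10)(0.5120+0.3850) + (1/10)(0.6610+0.5120) + (1/10)(0.8140+0.6610) + (1/10)(1.0000+0.8140)
  = 0.0027 + 0.0081 + 0.0150 + 0.0277 + 0.0448 + 0.0652 + 0.0897 + 0.1173 + 0.1475 + 0.1814 = 0.6994
G = 1 − 0.6994 = 0.3006

0.301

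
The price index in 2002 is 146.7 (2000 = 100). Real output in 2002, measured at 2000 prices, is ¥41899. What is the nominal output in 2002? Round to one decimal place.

Nominal = Real × (Index/100) = 41899 × (146.7/100)
        = 41899 × 1.467 = 61465.8330

61465.8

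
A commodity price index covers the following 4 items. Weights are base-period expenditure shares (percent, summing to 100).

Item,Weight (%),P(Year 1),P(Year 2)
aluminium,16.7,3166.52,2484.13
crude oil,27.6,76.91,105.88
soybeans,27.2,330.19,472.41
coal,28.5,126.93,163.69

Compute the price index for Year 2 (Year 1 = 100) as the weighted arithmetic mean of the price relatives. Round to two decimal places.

126.77

aluminium: 16.7 × (2484.13/3166.52) = 16.7 × 0.784498 = 13.1011
crude oil: 27.6 × (105.88/76.91) = 27.6 × 1.376674 = 37.9962
soybeans: 27.2 × (472.41/330.19) = 27.2 × 1.430722 = 38.9156
coal: 28.5 × (163.69/126.93) = 28.5 × 1.289608 = 36.7538
Index = Σ wᵢ·(p₁ᵢ/p₀ᵢ) = 13.1011 + 37.9962 + 38.9156 + 36.7538 = 126.7668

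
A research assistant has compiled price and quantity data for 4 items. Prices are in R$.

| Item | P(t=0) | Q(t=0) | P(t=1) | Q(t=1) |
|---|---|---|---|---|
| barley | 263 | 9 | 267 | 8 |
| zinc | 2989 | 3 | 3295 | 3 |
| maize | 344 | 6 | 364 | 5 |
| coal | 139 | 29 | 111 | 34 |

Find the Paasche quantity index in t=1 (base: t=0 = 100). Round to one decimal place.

99.6

Paasche quantity index uses current-period prices as weights.
ΣP(t=1)·Q(t=1) = 267×8 + 3295×3 + 364×5 + 111×34 = 2136 + 9885 + 1820 + 3774 = 17615
ΣP(t=1)·Q(t=0) = 267×9 + 3295×3 + 364×6 + 111×29 = 2403 + 9885 + 2184 + 3219 = 17691
Index = 17615 / 17691 × 100 = 99.5704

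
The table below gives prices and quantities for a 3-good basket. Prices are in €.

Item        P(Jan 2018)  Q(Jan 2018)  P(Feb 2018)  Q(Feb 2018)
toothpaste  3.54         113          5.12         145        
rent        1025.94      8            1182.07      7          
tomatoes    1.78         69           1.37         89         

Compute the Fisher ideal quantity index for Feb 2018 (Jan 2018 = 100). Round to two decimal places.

90.09

Laspeyres component (base-period weights):
ΣP(Jan 2018)Q(Feb 2018) = 3.54×145 + 1025.94×7 + 1.78×89 = 513.3 + 7181.58 + 158.42 = 7853.3
ΣP(Jan 2018)Q(Jan 2018) = 3.54×113 + 1025.94×8 + 1.78×69 = 400.02 + 8207.52 + 122.82 = 8730.36
L = 7853.3 / 8730.36 × 100 = 89.9539
Paasche component (current-period weights):
ΣP(Feb 2018)Q(Feb 2018) = 5.12×145 + 1182.07×7 + 1.37×89 = 742.4 + 8274.49 + 121.93 = 9138.82
ΣP(Feb 2018)Q(Jan 2018) = 5.12×113 + 1182.07×8 + 1.37×69 = 578.56 + 9456.56 + 94.53 = 10129.65
P = 9138.82 / 10129.65 × 100 = 90.2185
Fisher = √(L × P) = √(89.9539 × 90.2185) = 90.0861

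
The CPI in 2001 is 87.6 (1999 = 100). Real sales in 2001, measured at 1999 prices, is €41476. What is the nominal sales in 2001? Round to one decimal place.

Nominal = Real × (Index/100) = 41476 × (87.6/100)
        = 41476 × 0.876 = 36332.9760

36333.0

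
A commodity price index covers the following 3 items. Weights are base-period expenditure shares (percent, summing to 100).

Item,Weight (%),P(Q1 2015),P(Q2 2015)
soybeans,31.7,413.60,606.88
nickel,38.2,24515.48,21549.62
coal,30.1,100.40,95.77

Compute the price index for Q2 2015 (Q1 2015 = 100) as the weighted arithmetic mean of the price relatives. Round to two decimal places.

108.80

soybeans: 31.7 × (606.88/413.60) = 31.7 × 1.467311 = 46.5138
nickel: 38.2 × (21549.62/24515.48) = 38.2 × 0.879021 = 33.5786
coal: 30.1 × (95.77/100.40) = 30.1 × 0.953884 = 28.7119
Index = Σ wᵢ·(p₁ᵢ/p₀ᵢ) = 46.5138 + 33.5786 + 28.7119 = 108.8043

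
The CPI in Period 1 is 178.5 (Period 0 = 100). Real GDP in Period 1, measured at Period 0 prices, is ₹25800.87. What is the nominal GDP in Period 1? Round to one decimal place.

Nominal = Real × (Index/100) = 25800.87 × (178.5/100)
        = 25800.87 × 1.785 = 46054.5529

46054.6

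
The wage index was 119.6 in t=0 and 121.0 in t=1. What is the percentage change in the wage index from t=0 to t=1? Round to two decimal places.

1.17%

Change = (121.0 − 119.6) / 119.6 × 100
       = 1.4 / 119.6 × 100 = 1.1706%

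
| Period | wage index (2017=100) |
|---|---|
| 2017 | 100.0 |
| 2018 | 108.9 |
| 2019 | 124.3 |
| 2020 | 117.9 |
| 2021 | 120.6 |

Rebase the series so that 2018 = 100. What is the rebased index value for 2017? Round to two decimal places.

91.83

Rebased(2017) = 100.0 / 108.9 × 100 = 91.8274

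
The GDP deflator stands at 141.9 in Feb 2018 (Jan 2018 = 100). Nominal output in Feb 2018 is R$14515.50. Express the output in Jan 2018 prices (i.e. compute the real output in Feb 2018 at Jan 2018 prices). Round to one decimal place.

Real = Nominal ÷ (Index/100) = 14515.50 ÷ (141.9/100)
     = 14515.50 ÷ 1.419 = 10229.3869

10229.4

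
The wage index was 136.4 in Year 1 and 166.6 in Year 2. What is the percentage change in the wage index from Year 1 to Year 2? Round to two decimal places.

Change = (166.6 − 136.4) / 136.4 × 100
       = 30.2 / 136.4 × 100 = 22.1408%

22.14%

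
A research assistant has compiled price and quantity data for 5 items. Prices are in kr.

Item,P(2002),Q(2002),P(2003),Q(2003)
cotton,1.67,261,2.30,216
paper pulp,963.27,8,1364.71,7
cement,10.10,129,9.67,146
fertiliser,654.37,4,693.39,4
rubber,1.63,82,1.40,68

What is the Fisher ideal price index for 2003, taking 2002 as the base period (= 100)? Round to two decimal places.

127.54

Laspeyres component (base-period weights):
ΣP(2003)Q(2002) = 2.30×261 + 1364.71×8 + 9.67×129 + 693.39×4 + 1.40×82 = 600.3 + 10917.68 + 1247.43 + 2773.56 + 114.8 = 15653.77
ΣP(2002)Q(2002) = 1.67×261 + 963.27×8 + 10.10×129 + 654.37×4 + 1.63×82 = 435.87 + 7706.16 + 1302.9 + 2617.48 + 133.66 = 12196.07
L = 15653.77 / 12196.07 × 100 = 128.3509
Paasche component (current-period weights):
ΣP(2003)Q(2003) = 2.30×216 + 1364.71×7 + 9.67×146 + 693.39×4 + 1.40×68 = 496.8 + 9552.97 + 1411.82 + 2773.56 + 95.2 = 14330.35
ΣP(2002)Q(2003) = 1.67×216 + 963.27×7 + 10.10×146 + 654.37×4 + 1.63×68 = 360.72 + 6742.89 + 1474.6 + 2617.48 + 110.84 = 11306.53
P = 14330.35 / 11306.53 × 100 = 126.7440
Fisher = √(L × P) = √(128.3509 × 126.7440) = 127.5449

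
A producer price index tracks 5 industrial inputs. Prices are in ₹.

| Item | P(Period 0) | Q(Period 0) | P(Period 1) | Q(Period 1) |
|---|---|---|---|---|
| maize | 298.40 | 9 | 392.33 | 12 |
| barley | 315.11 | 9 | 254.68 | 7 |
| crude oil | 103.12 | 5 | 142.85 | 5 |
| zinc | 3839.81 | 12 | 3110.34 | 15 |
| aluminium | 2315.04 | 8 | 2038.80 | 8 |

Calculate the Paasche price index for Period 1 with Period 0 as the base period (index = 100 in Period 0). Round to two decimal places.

Paasche price index uses current-period quantities as weights.
ΣP(Period 1)·Q(Period 1) = 392.33×12 + 254.68×7 + 142.85×5 + 3110.34×15 + 2038.80×8 = 4707.96 + 1782.76 + 714.25 + 46655.1 + 16310.4 = 70170.47
ΣP(Period 0)·Q(Period 1) = 298.40×12 + 315.11×7 + 103.12×5 + 3839.81×15 + 2315.04×8 = 3580.8 + 2205.77 + 515.6 + 57597.15 + 18520.32 = 82419.64
Index = 70170.47 / 82419.64 × 100 = 85.1380

85.14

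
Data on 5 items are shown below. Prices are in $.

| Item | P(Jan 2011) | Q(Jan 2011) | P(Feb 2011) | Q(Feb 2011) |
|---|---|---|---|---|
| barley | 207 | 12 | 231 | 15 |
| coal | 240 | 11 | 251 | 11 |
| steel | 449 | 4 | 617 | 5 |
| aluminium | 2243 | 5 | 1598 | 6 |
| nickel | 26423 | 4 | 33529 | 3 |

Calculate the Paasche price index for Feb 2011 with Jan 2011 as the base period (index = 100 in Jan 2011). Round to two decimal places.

118.64

Paasche price index uses current-period quantities as weights.
ΣP(Feb 2011)·Q(Feb 2011) = 231×15 + 251×11 + 617×5 + 1598×6 + 33529×3 = 3465 + 2761 + 3085 + 9588 + 100587 = 119486
ΣP(Jan 2011)·Q(Feb 2011) = 207×15 + 240×11 + 449×5 + 2243×6 + 26423×3 = 3105 + 2640 + 2245 + 13458 + 79269 = 100717
Index = 119486 / 100717 × 100 = 118.6354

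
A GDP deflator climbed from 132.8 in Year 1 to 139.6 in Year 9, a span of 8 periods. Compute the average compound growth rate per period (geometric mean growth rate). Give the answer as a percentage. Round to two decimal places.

0.63%

Growth factor = (139.6/132.8)^(1/8) = (1.051205)^(1/8) = 1.006262
Growth rate = 1.006262 − 1 = 0.006262 = 0.6262%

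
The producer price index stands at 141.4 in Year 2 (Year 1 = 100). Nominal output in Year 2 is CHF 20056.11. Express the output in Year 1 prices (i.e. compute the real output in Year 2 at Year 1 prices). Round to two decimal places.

Real = Nominal ÷ (Index/100) = 20056.11 ÷ (141.4/100)
     = 20056.11 ÷ 1.414 = 14183.9533

14183.95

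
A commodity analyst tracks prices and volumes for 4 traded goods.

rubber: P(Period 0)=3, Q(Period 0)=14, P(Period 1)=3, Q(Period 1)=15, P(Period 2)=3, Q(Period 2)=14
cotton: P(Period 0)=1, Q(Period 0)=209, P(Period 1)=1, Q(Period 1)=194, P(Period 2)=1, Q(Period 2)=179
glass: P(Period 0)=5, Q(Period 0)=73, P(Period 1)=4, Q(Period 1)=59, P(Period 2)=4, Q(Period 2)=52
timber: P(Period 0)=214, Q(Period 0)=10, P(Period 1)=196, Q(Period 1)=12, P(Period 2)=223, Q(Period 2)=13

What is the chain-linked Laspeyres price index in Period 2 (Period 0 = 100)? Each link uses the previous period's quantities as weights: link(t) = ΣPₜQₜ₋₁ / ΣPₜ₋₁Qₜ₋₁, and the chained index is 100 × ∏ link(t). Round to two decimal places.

101.23

Link Period 0→Period 1:
ΣP(Period 1)Q(Period 0) = 3×14 + 1×209 + 4×73 + 196×10 = 42 + 209 + 292 + 1960 = 2503
ΣP(Period 0)Q(Period 0) = 3×14 + 1×209 + 5×73 + 214×10 = 42 + 209 + 365 + 2140 = 2756
link = 2503/2756 = 0.908200
Link Period 1→Period 2:
ΣP(Period 2)Q(Period 1) = 3×15 + 1×194 + 4×59 + 223×12 = 45 + 194 + 236 + 2676 = 3151
ΣP(Period 1)Q(Period 1) = 3×15 + 1×194 + 4×59 + 196×12 = 45 + 194 + 236 + 2352 = 2827
link = 3151/2827 = 1.114609
Chained index = 100 × 0.908200 × 1.114609 = 101.2288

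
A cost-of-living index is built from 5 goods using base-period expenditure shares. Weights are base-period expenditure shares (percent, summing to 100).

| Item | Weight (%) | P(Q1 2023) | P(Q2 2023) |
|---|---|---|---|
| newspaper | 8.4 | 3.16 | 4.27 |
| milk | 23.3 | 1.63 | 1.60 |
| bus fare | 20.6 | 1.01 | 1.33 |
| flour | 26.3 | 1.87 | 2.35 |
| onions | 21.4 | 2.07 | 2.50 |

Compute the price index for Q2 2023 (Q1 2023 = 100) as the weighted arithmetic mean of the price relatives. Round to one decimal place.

newspaper: 8.4 × (4.27/3.16) = 8.4 × 1.351266 = 11.3506
milk: 23.3 × (1.60/1.63) = 23.3 × 0.981595 = 22.8712
bus fare: 20.6 × (1.33/1.01) = 20.6 × 1.316832 = 27.1267
flour: 26.3 × (2.35/1.87) = 26.3 × 1.256684 = 33.0508
onions: 21.4 × (2.50/2.07) = 21.4 × 1.207729 = 25.8454
Index = Σ wᵢ·(p₁ᵢ/p₀ᵢ) = 11.3506 + 22.8712 + 27.1267 + 33.0508 + 25.8454 = 120.2447

120.2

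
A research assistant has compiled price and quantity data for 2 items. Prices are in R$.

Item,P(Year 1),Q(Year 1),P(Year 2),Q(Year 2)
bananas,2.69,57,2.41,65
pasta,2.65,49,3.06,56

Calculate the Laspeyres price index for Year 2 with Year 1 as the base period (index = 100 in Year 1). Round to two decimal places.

Laspeyres price index uses base-period quantities as weights.
ΣP(Year 2)·Q(Year 1) = 2.41×57 + 3.06×49 = 137.37 + 149.94 = 287.31
ΣP(Year 1)·Q(Year 1) = 2.69×57 + 2.65×49 = 153.33 + 129.85 = 283.18
Index = 287.31 / 283.18 × 100 = 101.4584

101.46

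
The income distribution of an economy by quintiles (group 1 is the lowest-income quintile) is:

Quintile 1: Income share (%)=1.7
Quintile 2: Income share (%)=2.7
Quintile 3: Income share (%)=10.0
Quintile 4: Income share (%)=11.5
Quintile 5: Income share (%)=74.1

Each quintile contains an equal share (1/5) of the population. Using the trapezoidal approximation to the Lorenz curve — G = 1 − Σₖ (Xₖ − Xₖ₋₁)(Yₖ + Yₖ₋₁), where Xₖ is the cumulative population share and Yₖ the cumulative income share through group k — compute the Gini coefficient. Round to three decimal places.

0.614

Cumulative income shares Yₖ: 0.0170, 0.0440, 0.1440, 0.2590, 1.0000
Σ (Xₖ−Xₖ₋₁)(Yₖ+Yₖ₋₁) = (1/5)(0.0170+0.0000) + (1/5)(0.0440+0.0170) + (1/5)(0.1440+0.0440) + (1/5)(0.2590+0.1440) + (1/5)(1.0000+0.2590)
  = 0.0034 + 0.0122 + 0.0376 + 0.0806 + 0.2518 = 0.3856
G = 1 − 0.3856 = 0.6144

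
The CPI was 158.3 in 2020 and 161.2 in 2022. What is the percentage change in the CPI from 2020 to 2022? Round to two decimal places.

Change = (161.2 − 158.3) / 158.3 × 100
       = 2.9 / 158.3 × 100 = 1.8320%

1.83%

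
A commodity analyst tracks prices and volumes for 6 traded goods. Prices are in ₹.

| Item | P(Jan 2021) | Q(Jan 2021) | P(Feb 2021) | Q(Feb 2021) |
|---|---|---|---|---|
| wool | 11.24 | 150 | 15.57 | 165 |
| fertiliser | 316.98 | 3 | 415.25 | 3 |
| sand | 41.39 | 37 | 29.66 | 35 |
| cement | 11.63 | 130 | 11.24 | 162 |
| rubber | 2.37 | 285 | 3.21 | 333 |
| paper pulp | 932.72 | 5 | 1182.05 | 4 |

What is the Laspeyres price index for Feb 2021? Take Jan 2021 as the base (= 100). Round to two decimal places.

117.66

Laspeyres price index uses base-period quantities as weights.
ΣP(Feb 2021)·Q(Jan 2021) = 15.57×150 + 415.25×3 + 29.66×37 + 11.24×130 + 3.21×285 + 1182.05×5 = 2335.5 + 1245.75 + 1097.42 + 1461.2 + 914.85 + 5910.25 = 12964.97
ΣP(Jan 2021)·Q(Jan 2021) = 11.24×150 + 316.98×3 + 41.39×37 + 11.63×130 + 2.37×285 + 932.72×5 = 1686 + 950.94 + 1531.43 + 1511.9 + 675.45 + 4663.6 = 11019.32
Index = 12964.97 / 11019.32 × 100 = 117.6567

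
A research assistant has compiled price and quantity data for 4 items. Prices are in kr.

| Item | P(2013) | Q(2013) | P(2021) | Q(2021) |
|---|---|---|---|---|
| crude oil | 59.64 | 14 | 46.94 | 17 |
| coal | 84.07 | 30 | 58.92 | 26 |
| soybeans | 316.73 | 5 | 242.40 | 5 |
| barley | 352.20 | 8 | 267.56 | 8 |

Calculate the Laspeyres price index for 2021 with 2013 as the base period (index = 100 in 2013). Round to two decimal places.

74.47

Laspeyres price index uses base-period quantities as weights.
ΣP(2021)·Q(2013) = 46.94×14 + 58.92×30 + 242.40×5 + 267.56×8 = 657.16 + 1767.6 + 1212 + 2140.48 = 5777.24
ΣP(2013)·Q(2013) = 59.64×14 + 84.07×30 + 316.73×5 + 352.20×8 = 834.96 + 2522.1 + 1583.65 + 2817.6 = 7758.31
Index = 5777.24 / 7758.31 × 100 = 74.4652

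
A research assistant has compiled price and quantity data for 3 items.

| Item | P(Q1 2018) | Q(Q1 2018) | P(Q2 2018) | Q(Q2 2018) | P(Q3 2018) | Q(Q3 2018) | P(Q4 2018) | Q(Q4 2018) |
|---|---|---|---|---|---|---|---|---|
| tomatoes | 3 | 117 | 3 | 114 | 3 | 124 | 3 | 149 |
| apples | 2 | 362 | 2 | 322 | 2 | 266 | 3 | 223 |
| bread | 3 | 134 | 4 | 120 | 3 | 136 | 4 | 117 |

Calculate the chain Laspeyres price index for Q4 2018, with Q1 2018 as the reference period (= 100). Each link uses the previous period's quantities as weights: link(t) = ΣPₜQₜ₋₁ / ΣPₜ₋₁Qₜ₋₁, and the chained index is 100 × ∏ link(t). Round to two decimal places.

130.83

Link Q1 2018→Q2 2018:
ΣP(Q2 2018)Q(Q1 2018) = 3×117 + 2×362 + 4×134 = 351 + 724 + 536 = 1611
ΣP(Q1 2018)Q(Q1 2018) = 3×117 + 2×362 + 3×134 = 351 + 724 + 402 = 1477
link = 1611/1477 = 1.090724
Link Q2 2018→Q3 2018:
ΣP(Q3 2018)Q(Q2 2018) = 3×114 + 2×322 + 3×120 = 342 + 644 + 360 = 1346
ΣP(Q2 2018)Q(Q2 2018) = 3×114 + 2×322 + 4×120 = 342 + 644 + 480 = 1466
link = 1346/1466 = 0.918145
Link Q3 2018→Q4 2018:
ΣP(Q4 2018)Q(Q3 2018) = 3×124 + 3×266 + 4×136 = 372 + 798 + 544 = 1714
ΣP(Q3 2018)Q(Q3 2018) = 3×124 + 2×266 + 3×136 = 372 + 532 + 408 = 1312
link = 1714/1312 = 1.306402
Chained index = 100 × 1.090724 × 0.918145 × 1.306402 = 130.8287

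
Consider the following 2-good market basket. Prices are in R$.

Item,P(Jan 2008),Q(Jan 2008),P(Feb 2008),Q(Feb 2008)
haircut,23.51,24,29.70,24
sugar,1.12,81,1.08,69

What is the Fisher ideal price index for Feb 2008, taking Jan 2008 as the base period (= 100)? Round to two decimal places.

122.46

Laspeyres component (base-period weights):
ΣP(Feb 2008)Q(Jan 2008) = 29.70×24 + 1.08×81 = 712.8 + 87.48 = 800.28
ΣP(Jan 2008)Q(Jan 2008) = 23.51×24 + 1.12×81 = 564.24 + 90.72 = 654.96
L = 800.28 / 654.96 × 100 = 122.1876
Paasche component (current-period weights):
ΣP(Feb 2008)Q(Feb 2008) = 29.70×24 + 1.08×69 = 712.8 + 74.52 = 787.32
ΣP(Jan 2008)Q(Feb 2008) = 23.51×24 + 1.12×69 = 564.24 + 77.28 = 641.52
P = 787.32 / 641.52 × 100 = 122.7273
Fisher = √(L × P) = √(122.1876 × 122.7273) = 122.4571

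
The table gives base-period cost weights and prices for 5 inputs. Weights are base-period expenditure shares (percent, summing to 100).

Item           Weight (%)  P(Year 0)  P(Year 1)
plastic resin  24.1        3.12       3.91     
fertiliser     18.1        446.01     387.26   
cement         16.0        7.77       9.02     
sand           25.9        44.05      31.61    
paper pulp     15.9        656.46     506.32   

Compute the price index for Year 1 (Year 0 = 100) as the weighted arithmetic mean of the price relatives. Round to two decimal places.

95.34

plastic resin: 24.1 × (3.91/3.12) = 24.1 × 1.253205 = 30.2022
fertiliser: 18.1 × (387.26/446.01) = 18.1 × 0.868276 = 15.7158
cement: 16.0 × (9.02/7.77) = 16.0 × 1.160875 = 18.5740
sand: 25.9 × (31.61/44.05) = 25.9 × 0.717594 = 18.5857
paper pulp: 15.9 × (506.32/656.46) = 15.9 × 0.771288 = 12.2635
Index = Σ wᵢ·(p₁ᵢ/p₀ᵢ) = 30.2022 + 15.7158 + 18.5740 + 18.5857 + 12.2635 = 95.3412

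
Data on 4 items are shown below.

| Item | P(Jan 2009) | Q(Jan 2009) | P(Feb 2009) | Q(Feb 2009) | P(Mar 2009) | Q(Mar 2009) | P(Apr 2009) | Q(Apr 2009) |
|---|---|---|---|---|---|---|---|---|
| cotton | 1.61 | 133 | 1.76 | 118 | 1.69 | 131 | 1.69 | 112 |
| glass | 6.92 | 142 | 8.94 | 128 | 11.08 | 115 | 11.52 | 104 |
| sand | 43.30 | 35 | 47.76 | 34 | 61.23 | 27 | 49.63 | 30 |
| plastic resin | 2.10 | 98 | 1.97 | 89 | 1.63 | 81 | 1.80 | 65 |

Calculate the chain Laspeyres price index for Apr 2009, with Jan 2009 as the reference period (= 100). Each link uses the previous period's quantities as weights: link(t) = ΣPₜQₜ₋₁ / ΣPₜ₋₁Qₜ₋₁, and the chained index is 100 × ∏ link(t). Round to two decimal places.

Link Jan 2009→Feb 2009:
ΣP(Feb 2009)Q(Jan 2009) = 1.76×133 + 8.94×142 + 47.76×35 + 1.97×98 = 234.08 + 1269.48 + 1671.6 + 193.06 = 3368.22
ΣP(Jan 2009)Q(Jan 2009) = 1.61×133 + 6.92×142 + 43.30×35 + 2.10×98 = 214.13 + 982.64 + 1515.5 + 205.8 = 2918.07
link = 3368.22/2918.07 = 1.154263
Link Feb 2009→Mar 2009:
ΣP(Mar 2009)Q(Feb 2009) = 1.69×118 + 11.08×128 + 61.23×34 + 1.63×89 = 199.42 + 1418.24 + 2081.82 + 145.07 = 3844.55
ΣP(Feb 2009)Q(Feb 2009) = 1.76×118 + 8.94×128 + 47.76×34 + 1.97×89 = 207.68 + 1144.32 + 1623.84 + 175.33 = 3151.17
link = 3844.55/3151.17 = 1.220039
Link Mar 2009→Apr 2009:
ΣP(Apr 2009)Q(Mar 2009) = 1.69×131 + 11.52×115 + 49.63×27 + 1.80×81 = 221.39 + 1324.8 + 1340.01 + 145.8 = 3032
ΣP(Mar 2009)Q(Mar 2009) = 1.69×131 + 11.08×115 + 61.23×27 + 1.63×81 = 221.39 + 1274.2 + 1653.21 + 132.03 = 3280.83
link = 3032/3280.83 = 0.924156
Chained index = 100 × 1.154263 × 1.220039 × 0.924156 = 130.1439

130.14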